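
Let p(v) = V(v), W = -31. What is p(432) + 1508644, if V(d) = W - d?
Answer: 1508181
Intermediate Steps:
V(d) = -31 - d
p(v) = -31 - v
p(432) + 1508644 = (-31 - 1*432) + 1508644 = (-31 - 432) + 1508644 = -463 + 1508644 = 1508181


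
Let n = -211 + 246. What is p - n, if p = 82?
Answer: 47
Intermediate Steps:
n = 35
p - n = 82 - 1*35 = 82 - 35 = 47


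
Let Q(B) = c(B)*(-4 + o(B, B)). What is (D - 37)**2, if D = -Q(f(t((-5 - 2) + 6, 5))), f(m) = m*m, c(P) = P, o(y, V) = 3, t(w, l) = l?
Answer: 144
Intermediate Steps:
f(m) = m**2
Q(B) = -B (Q(B) = B*(-4 + 3) = B*(-1) = -B)
D = 25 (D = -(-1)*5**2 = -(-1)*25 = -1*(-25) = 25)
(D - 37)**2 = (25 - 37)**2 = (-12)**2 = 144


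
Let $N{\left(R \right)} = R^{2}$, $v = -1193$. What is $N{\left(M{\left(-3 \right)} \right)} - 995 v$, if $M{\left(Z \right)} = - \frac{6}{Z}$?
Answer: $1187039$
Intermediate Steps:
$N{\left(M{\left(-3 \right)} \right)} - 995 v = \left(- \frac{6}{-3}\right)^{2} - -1187035 = \left(\left(-6\right) \left(- \frac{1}{3}\right)\right)^{2} + 1187035 = 2^{2} + 1187035 = 4 + 1187035 = 1187039$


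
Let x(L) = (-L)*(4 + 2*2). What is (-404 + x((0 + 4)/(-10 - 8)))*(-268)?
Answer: 970160/9 ≈ 1.0780e+5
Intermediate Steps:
x(L) = -8*L (x(L) = (-L)*(4 + 4) = -L*8 = -8*L)
(-404 + x((0 + 4)/(-10 - 8)))*(-268) = (-404 - 8*(0 + 4)/(-10 - 8))*(-268) = (-404 - 32/(-18))*(-268) = (-404 - 32*(-1)/18)*(-268) = (-404 - 8*(-2/9))*(-268) = (-404 + 16/9)*(-268) = -3620/9*(-268) = 970160/9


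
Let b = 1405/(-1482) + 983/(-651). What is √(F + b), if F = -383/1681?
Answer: I*√466947782443506/13185354 ≈ 1.6389*I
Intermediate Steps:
F = -383/1681 (F = -383*1/1681 = -383/1681 ≈ -0.22784)
b = -790487/321594 (b = 1405*(-1/1482) + 983*(-1/651) = -1405/1482 - 983/651 = -790487/321594 ≈ -2.4580)
√(F + b) = √(-383/1681 - 790487/321594) = √(-1451979149/540599514) = I*√466947782443506/13185354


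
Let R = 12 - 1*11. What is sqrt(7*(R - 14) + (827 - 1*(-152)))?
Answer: 2*sqrt(222) ≈ 29.799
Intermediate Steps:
R = 1 (R = 12 - 11 = 1)
sqrt(7*(R - 14) + (827 - 1*(-152))) = sqrt(7*(1 - 14) + (827 - 1*(-152))) = sqrt(7*(-13) + (827 + 152)) = sqrt(-91 + 979) = sqrt(888) = 2*sqrt(222)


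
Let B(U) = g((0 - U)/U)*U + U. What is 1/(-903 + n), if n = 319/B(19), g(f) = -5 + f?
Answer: -95/86104 ≈ -0.0011033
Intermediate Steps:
B(U) = -5*U (B(U) = (-5 + (0 - U)/U)*U + U = (-5 + (-U)/U)*U + U = (-5 - 1)*U + U = -6*U + U = -5*U)
n = -319/95 (n = 319/((-5*19)) = 319/(-95) = 319*(-1/95) = -319/95 ≈ -3.3579)
1/(-903 + n) = 1/(-903 - 319/95) = 1/(-86104/95) = -95/86104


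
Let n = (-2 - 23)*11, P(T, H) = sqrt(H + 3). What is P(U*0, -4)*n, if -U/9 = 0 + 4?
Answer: -275*I ≈ -275.0*I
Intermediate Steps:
U = -36 (U = -9*(0 + 4) = -9*4 = -36)
P(T, H) = sqrt(3 + H)
n = -275 (n = -25*11 = -275)
P(U*0, -4)*n = sqrt(3 - 4)*(-275) = sqrt(-1)*(-275) = I*(-275) = -275*I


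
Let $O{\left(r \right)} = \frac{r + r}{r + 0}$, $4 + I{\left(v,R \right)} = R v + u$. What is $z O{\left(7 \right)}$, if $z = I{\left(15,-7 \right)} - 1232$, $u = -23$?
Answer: $-2728$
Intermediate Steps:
$I{\left(v,R \right)} = -27 + R v$ ($I{\left(v,R \right)} = -4 + \left(R v - 23\right) = -4 + \left(-23 + R v\right) = -27 + R v$)
$z = -1364$ ($z = \left(-27 - 105\right) - 1232 = -132 - 1232 = -1364$)
$O{\left(r \right)} = 2$ ($O{\left(r \right)} = \frac{2 r}{r} = 2$)
$z O{\left(7 \right)} = \left(-1364\right) 2 = -2728$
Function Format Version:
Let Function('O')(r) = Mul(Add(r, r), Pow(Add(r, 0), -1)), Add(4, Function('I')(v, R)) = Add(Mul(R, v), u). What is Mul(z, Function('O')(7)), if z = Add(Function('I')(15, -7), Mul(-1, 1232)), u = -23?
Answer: -2728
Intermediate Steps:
Function('I')(v, R) = Add(-27, Mul(R, v)) (Function('I')(v, R) = Add(-4, Add(Mul(R, v), -23)) = Add(-4, Add(-23, Mul(R, v))) = Add(-27, Mul(R, v)))
z = -1364 (z = Add(Add(-27, Mul(-7, 15)), Mul(-1, 1232)) = Add(Add(-27, -105), -1232) = Add(-132, -1232) = -1364)
Function('O')(r) = 2 (Function('O')(r) = Mul(Mul(2, r), Pow(r, -1)) = 2)
Mul(z, Function('O')(7)) = Mul(-1364, 2) = -2728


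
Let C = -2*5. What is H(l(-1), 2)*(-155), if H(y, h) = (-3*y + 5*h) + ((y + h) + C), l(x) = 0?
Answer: -310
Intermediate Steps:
C = -10
H(y, h) = -10 - 2*y + 6*h (H(y, h) = (-3*y + 5*h) + ((y + h) - 10) = (-3*y + 5*h) + ((h + y) - 10) = (-3*y + 5*h) + (-10 + h + y) = -10 - 2*y + 6*h)
H(l(-1), 2)*(-155) = (-10 - 2*0 + 6*2)*(-155) = (-10 + 0 + 12)*(-155) = 2*(-155) = -310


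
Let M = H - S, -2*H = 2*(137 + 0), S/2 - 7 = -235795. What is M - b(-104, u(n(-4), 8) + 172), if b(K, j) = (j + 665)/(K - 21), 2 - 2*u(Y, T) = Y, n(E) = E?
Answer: 11786143/25 ≈ 4.7145e+5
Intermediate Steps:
S = -471576 (S = 14 + 2*(-235795) = 14 - 471590 = -471576)
u(Y, T) = 1 - Y/2
H = -137 (H = -(137 + 0) = -137 ≈ -137.00)
b(K, j) = (665 + j)/(-21 + K)
M = 471439 (M = -137 - 1*(-471576) = -137 + 471576 = 471439)
M - b(-104, u(n(-4), 8) + 172) = 471439 - (665 + ((1 - 1/2*(-4)) + 172))/(-21 - 104) = 471439 - (665 + ((1 + 2) + 172))/(-125) = 471439 - (-1)*(665 + (3 + 172))/125 = 471439 - (-1)*(665 + 175)/125 = 471439 - (-1)*840/125 = 471439 - 1*(-168/25) = 471439 + 168/25 = 11786143/25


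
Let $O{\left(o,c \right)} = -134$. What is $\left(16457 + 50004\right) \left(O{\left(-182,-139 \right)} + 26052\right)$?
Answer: $1722536198$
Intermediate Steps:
$\left(16457 + 50004\right) \left(O{\left(-182,-139 \right)} + 26052\right) = \left(16457 + 50004\right) \left(-134 + 26052\right) = 66461 \cdot 25918 = 1722536198$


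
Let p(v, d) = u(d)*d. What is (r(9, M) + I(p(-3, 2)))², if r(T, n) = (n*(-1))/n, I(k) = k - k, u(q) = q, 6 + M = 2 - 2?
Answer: 1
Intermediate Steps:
M = -6 (M = -6 + (2 - 2) = -6 + 0 = -6)
p(v, d) = d² (p(v, d) = d*d = d²)
I(k) = 0
r(T, n) = -1 (r(T, n) = (-n)/n = -1)
(r(9, M) + I(p(-3, 2)))² = (-1 + 0)² = (-1)² = 1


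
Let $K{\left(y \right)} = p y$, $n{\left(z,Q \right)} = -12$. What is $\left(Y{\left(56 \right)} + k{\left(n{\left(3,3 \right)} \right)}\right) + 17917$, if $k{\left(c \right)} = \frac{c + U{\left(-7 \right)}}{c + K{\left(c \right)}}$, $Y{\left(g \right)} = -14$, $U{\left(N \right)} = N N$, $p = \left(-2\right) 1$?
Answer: $\frac{214873}{12} \approx 17906.0$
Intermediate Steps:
$p = -2$
$K{\left(y \right)} = - 2 y$
$U{\left(N \right)} = N^{2}$
$k{\left(c \right)} = - \frac{49 + c}{c}$ ($k{\left(c \right)} = \frac{c + \left(-7\right)^{2}}{c - 2 c} = \frac{c + 49}{\left(-1\right) c} = \left(49 + c\right) \left(- \frac{1}{c}\right) = - \frac{49 + c}{c}$)
$\left(Y{\left(56 \right)} + k{\left(n{\left(3,3 \right)} \right)}\right) + 17917 = \left(-14 + \frac{-49 - -12}{-12}\right) + 17917 = \left(-14 - \frac{-49 + 12}{12}\right) + 17917 = \left(-14 - - \frac{37}{12}\right) + 17917 = \left(-14 + \frac{37}{12}\right) + 17917 = - \frac{131}{12} + 17917 = \frac{214873}{12}$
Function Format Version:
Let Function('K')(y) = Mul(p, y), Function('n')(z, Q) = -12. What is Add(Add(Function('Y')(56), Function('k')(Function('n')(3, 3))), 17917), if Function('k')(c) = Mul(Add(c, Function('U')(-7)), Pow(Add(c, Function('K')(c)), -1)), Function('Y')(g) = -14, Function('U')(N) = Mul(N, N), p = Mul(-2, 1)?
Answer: Rational(214873, 12) ≈ 17906.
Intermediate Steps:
p = -2
Function('K')(y) = Mul(-2, y)
Function('U')(N) = Pow(N, 2)
Function('k')(c) = Mul(-1, Pow(c, -1), Add(49, c)) (Function('k')(c) = Mul(Add(c, Pow(-7, 2)), Pow(Add(c, Mul(-2, c)), -1)) = Mul(Add(c, 49), Pow(Mul(-1, c), -1)) = Mul(Add(49, c), Mul(-1, Pow(c, -1))) = Mul(-1, Pow(c, -1), Add(49, c)))
Add(Add(Function('Y')(56), Function('k')(Function('n')(3, 3))), 17917) = Add(Add(-14, Mul(Pow(-12, -1), Add(-49, Mul(-1, -12)))), 17917) = Add(Add(-14, Mul(Rational(-1, 12), Add(-49, 12))), 17917) = Add(Add(-14, Mul(Rational(-1, 12), -37)), 17917) = Add(Add(-14, Rational(37, 12)), 17917) = Add(Rational(-131, 12), 17917) = Rational(214873, 12)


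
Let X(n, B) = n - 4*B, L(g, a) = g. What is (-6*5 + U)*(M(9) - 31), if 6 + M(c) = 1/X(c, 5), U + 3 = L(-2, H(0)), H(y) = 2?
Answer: 14280/11 ≈ 1298.2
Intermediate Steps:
U = -5 (U = -3 - 2 = -5)
M(c) = -6 + 1/(-20 + c) (M(c) = -6 + 1/(c - 4*5) = -6 + 1/(c - 20) = -6 + 1/(-20 + c))
(-6*5 + U)*(M(9) - 31) = (-6*5 - 5)*((121 - 6*9)/(-20 + 9) - 31) = (-30 - 5)*((121 - 54)/(-11) - 31) = -35*(-1/11*67 - 31) = -35*(-67/11 - 31) = -35*(-408/11) = 14280/11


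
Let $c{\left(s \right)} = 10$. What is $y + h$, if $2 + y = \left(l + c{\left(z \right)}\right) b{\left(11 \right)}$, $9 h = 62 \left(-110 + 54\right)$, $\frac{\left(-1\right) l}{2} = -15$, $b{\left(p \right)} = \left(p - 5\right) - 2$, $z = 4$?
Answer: $- \frac{2050}{9} \approx -227.78$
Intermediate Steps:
$b{\left(p \right)} = -7 + p$ ($b{\left(p \right)} = \left(-5 + p\right) - 2 = -7 + p$)
$l = 30$ ($l = \left(-2\right) \left(-15\right) = 30$)
$h = - \frac{3472}{9}$ ($h = \frac{62 \left(-110 + 54\right)}{9} = \frac{62 \left(-56\right)}{9} = \frac{1}{9} \left(-3472\right) = - \frac{3472}{9} \approx -385.78$)
$y = 158$ ($y = -2 + \left(30 + 10\right) \left(-7 + 11\right) = -2 + 40 \cdot 4 = -2 + 160 = 158$)
$y + h = 158 - \frac{3472}{9} = - \frac{2050}{9}$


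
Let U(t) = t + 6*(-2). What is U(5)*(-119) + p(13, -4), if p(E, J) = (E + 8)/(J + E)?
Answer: 2506/3 ≈ 835.33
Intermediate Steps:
U(t) = -12 + t (U(t) = t - 12 = -12 + t)
p(E, J) = (8 + E)/(E + J)
U(5)*(-119) + p(13, -4) = (-12 + 5)*(-119) + (8 + 13)/(13 - 4) = -7*(-119) + 21/9 = 833 + (1/9)*21 = 833 + 7/3 = 2506/3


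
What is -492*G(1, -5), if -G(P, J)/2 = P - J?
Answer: 5904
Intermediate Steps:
G(P, J) = -2*P + 2*J (G(P, J) = -2*(P - J) = -2*P + 2*J)
-492*G(1, -5) = -492*(-2*1 + 2*(-5)) = -492*(-2 - 10) = -492*(-12) = 5904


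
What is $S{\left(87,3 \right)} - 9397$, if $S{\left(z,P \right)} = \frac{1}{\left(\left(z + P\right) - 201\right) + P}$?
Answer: $- \frac{1014877}{108} \approx -9397.0$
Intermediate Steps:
$S{\left(z,P \right)} = \frac{1}{-201 + z + 2 P}$ ($S{\left(z,P \right)} = \frac{1}{\left(\left(P + z\right) - 201\right) + P} = \frac{1}{\left(-201 + P + z\right) + P} = \frac{1}{-201 + z + 2 P}$)
$S{\left(87,3 \right)} - 9397 = \frac{1}{-201 + 87 + 2 \cdot 3} - 9397 = \frac{1}{-201 + 87 + 6} - 9397 = \frac{1}{-108} - 9397 = - \frac{1}{108} - 9397 = - \frac{1014877}{108}$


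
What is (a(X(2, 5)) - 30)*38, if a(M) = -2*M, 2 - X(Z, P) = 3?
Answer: -1064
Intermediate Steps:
X(Z, P) = -1 (X(Z, P) = 2 - 1*3 = 2 - 3 = -1)
(a(X(2, 5)) - 30)*38 = (-2*(-1) - 30)*38 = (2 - 30)*38 = -28*38 = -1064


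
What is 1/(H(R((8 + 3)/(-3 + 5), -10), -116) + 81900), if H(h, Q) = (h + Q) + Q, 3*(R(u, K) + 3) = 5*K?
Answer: 3/244945 ≈ 1.2248e-5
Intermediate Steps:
R(u, K) = -3 + 5*K/3 (R(u, K) = -3 + (5*K)/3 = -3 + 5*K/3)
H(h, Q) = h + 2*Q (H(h, Q) = (Q + h) + Q = h + 2*Q)
1/(H(R((8 + 3)/(-3 + 5), -10), -116) + 81900) = 1/(((-3 + (5/3)*(-10)) + 2*(-116)) + 81900) = 1/(((-3 - 50/3) - 232) + 81900) = 1/((-59/3 - 232) + 81900) = 1/(-755/3 + 81900) = 1/(244945/3) = 3/244945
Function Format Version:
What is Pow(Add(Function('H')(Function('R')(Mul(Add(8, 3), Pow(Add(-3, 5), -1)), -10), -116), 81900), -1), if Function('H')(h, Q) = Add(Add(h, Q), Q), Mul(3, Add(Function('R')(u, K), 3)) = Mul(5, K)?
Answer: Rational(3, 244945) ≈ 1.2248e-5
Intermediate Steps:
Function('R')(u, K) = Add(-3, Mul(Rational(5, 3), K)) (Function('R')(u, K) = Add(-3, Mul(Rational(1, 3), Mul(5, K))) = Add(-3, Mul(Rational(5, 3), K)))
Function('H')(h, Q) = Add(h, Mul(2, Q)) (Function('H')(h, Q) = Add(Add(Q, h), Q) = Add(h, Mul(2, Q)))
Pow(Add(Function('H')(Function('R')(Mul(Add(8, 3), Pow(Add(-3, 5), -1)), -10), -116), 81900), -1) = Pow(Add(Add(Add(-3, Mul(Rational(5, 3), -10)), Mul(2, -116)), 81900), -1) = Pow(Add(Add(Add(-3, Rational(-50, 3)), -232), 81900), -1) = Pow(Add(Add(Rational(-59, 3), -232), 81900), -1) = Pow(Add(Rational(-755, 3), 81900), -1) = Pow(Rational(244945, 3), -1) = Rational(3, 244945)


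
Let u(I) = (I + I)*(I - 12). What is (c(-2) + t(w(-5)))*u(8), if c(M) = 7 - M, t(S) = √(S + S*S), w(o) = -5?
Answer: -576 - 128*√5 ≈ -862.22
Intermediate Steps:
u(I) = 2*I*(-12 + I) (u(I) = (2*I)*(-12 + I) = 2*I*(-12 + I))
t(S) = √(S + S²)
(c(-2) + t(w(-5)))*u(8) = ((7 - 1*(-2)) + √(-5*(1 - 5)))*(2*8*(-12 + 8)) = ((7 + 2) + √(-5*(-4)))*(2*8*(-4)) = (9 + √20)*(-64) = (9 + 2*√5)*(-64) = -576 - 128*√5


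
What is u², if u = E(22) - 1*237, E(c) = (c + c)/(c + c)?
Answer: 55696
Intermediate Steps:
E(c) = 1 (E(c) = (2*c)/((2*c)) = (2*c)*(1/(2*c)) = 1)
u = -236 (u = 1 - 1*237 = 1 - 237 = -236)
u² = (-236)² = 55696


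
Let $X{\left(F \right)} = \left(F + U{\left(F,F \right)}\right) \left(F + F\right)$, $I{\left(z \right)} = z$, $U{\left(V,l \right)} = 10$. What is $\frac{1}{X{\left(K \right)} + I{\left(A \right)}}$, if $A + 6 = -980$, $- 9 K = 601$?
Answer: $\frac{81}{534356} \approx 0.00015158$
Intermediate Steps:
$K = - \frac{601}{9}$ ($K = \left(- \frac{1}{9}\right) 601 = - \frac{601}{9} \approx -66.778$)
$A = -986$ ($A = -6 - 980 = -986$)
$X{\left(F \right)} = 2 F \left(10 + F\right)$ ($X{\left(F \right)} = \left(F + 10\right) \left(F + F\right) = \left(10 + F\right) 2 F = 2 F \left(10 + F\right)$)
$\frac{1}{X{\left(K \right)} + I{\left(A \right)}} = \frac{1}{2 \left(- \frac{601}{9}\right) \left(10 - \frac{601}{9}\right) - 986} = \frac{1}{2 \left(- \frac{601}{9}\right) \left(- \frac{511}{9}\right) - 986} = \frac{1}{\frac{614222}{81} - 986} = \frac{1}{\frac{534356}{81}} = \frac{81}{534356}$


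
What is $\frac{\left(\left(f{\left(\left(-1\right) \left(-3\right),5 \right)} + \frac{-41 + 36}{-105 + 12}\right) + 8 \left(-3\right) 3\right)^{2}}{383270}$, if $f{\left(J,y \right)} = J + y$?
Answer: $\frac{35366809}{3314902230} \approx 0.010669$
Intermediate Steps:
$\frac{\left(\left(f{\left(\left(-1\right) \left(-3\right),5 \right)} + \frac{-41 + 36}{-105 + 12}\right) + 8 \left(-3\right) 3\right)^{2}}{383270} = \frac{\left(\left(\left(\left(-1\right) \left(-3\right) + 5\right) + \frac{-41 + 36}{-105 + 12}\right) + 8 \left(-3\right) 3\right)^{2}}{383270} = \left(\left(\left(3 + 5\right) - \frac{5}{-93}\right) - 72\right)^{2} \cdot \frac{1}{383270} = \left(\left(8 - - \frac{5}{93}\right) - 72\right)^{2} \cdot \frac{1}{383270} = \left(\left(8 + \frac{5}{93}\right) - 72\right)^{2} \cdot \frac{1}{383270} = \left(\frac{749}{93} - 72\right)^{2} \cdot \frac{1}{383270} = \left(- \frac{5947}{93}\right)^{2} \cdot \frac{1}{383270} = \frac{35366809}{8649} \cdot \frac{1}{383270} = \frac{35366809}{3314902230}$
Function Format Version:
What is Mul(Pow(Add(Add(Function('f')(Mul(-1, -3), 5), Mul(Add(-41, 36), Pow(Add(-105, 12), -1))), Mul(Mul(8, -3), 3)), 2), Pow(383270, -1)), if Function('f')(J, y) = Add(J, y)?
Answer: Rational(35366809, 3314902230) ≈ 0.010669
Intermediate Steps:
Mul(Pow(Add(Add(Function('f')(Mul(-1, -3), 5), Mul(Add(-41, 36), Pow(Add(-105, 12), -1))), Mul(Mul(8, -3), 3)), 2), Pow(383270, -1)) = Mul(Pow(Add(Add(Add(Mul(-1, -3), 5), Mul(Add(-41, 36), Pow(Add(-105, 12), -1))), Mul(Mul(8, -3), 3)), 2), Pow(383270, -1)) = Mul(Pow(Add(Add(Add(3, 5), Mul(-5, Pow(-93, -1))), Mul(-24, 3)), 2), Rational(1, 383270)) = Mul(Pow(Add(Add(8, Mul(-5, Rational(-1, 93))), -72), 2), Rational(1, 383270)) = Mul(Pow(Add(Add(8, Rational(5, 93)), -72), 2), Rational(1, 383270)) = Mul(Pow(Add(Rational(749, 93), -72), 2), Rational(1, 383270)) = Mul(Pow(Rational(-5947, 93), 2), Rational(1, 383270)) = Mul(Rational(35366809, 8649), Rational(1, 383270)) = Rational(35366809, 3314902230)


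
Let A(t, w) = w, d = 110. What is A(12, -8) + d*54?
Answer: 5932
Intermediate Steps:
A(12, -8) + d*54 = -8 + 110*54 = -8 + 5940 = 5932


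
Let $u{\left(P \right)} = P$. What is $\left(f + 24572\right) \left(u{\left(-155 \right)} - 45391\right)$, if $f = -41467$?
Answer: $769499670$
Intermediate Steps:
$\left(f + 24572\right) \left(u{\left(-155 \right)} - 45391\right) = \left(-41467 + 24572\right) \left(-155 - 45391\right) = \left(-16895\right) \left(-45546\right) = 769499670$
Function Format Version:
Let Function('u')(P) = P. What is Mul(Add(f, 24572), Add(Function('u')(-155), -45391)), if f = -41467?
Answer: 769499670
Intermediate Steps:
Mul(Add(f, 24572), Add(Function('u')(-155), -45391)) = Mul(Add(-41467, 24572), Add(-155, -45391)) = Mul(-16895, -45546) = 769499670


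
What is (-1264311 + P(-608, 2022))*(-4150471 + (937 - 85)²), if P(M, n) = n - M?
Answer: 4320711117127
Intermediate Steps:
(-1264311 + P(-608, 2022))*(-4150471 + (937 - 85)²) = (-1264311 + (2022 - 1*(-608)))*(-4150471 + (937 - 85)²) = (-1264311 + (2022 + 608))*(-4150471 + 852²) = (-1264311 + 2630)*(-4150471 + 725904) = -1261681*(-3424567) = 4320711117127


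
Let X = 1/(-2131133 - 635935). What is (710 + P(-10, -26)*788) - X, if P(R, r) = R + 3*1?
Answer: -13298528807/2767068 ≈ -4806.0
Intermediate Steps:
P(R, r) = 3 + R (P(R, r) = R + 3 = 3 + R)
X = -1/2767068 (X = 1/(-2767068) = -1/2767068 ≈ -3.6139e-7)
(710 + P(-10, -26)*788) - X = (710 + (3 - 10)*788) - 1*(-1/2767068) = (710 - 7*788) + 1/2767068 = (710 - 5516) + 1/2767068 = -4806 + 1/2767068 = -13298528807/2767068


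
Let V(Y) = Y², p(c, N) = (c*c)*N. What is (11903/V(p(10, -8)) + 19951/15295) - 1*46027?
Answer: -90107229380723/1957760000 ≈ -46026.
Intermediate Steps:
p(c, N) = N*c² (p(c, N) = c²*N = N*c²)
(11903/V(p(10, -8)) + 19951/15295) - 1*46027 = (11903/((-8*10²)²) + 19951/15295) - 1*46027 = (11903/((-8*100)²) + 19951*(1/15295)) - 46027 = (11903/((-800)²) + 19951/15295) - 46027 = (11903/640000 + 19951/15295) - 46027 = 2590139277/1957760000 - 46027 = -90107229380723/1957760000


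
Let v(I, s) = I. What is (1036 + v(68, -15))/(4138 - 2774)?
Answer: 276/341 ≈ 0.80938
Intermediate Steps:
(1036 + v(68, -15))/(4138 - 2774) = (1036 + 68)/(4138 - 2774) = 1104/1364 = 1104*(1/1364) = 276/341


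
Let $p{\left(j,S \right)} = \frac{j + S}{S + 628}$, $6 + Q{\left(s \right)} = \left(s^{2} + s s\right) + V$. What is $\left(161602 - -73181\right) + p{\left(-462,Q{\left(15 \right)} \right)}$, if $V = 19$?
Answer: $\frac{256148254}{1091} \approx 2.3478 \cdot 10^{5}$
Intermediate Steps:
$Q{\left(s \right)} = 13 + 2 s^{2}$ ($Q{\left(s \right)} = -6 + \left(\left(s^{2} + s s\right) + 19\right) = -6 + \left(\left(s^{2} + s^{2}\right) + 19\right) = -6 + \left(2 s^{2} + 19\right) = -6 + \left(19 + 2 s^{2}\right) = 13 + 2 s^{2}$)
$p{\left(j,S \right)} = \frac{S + j}{628 + S}$
$\left(161602 - -73181\right) + p{\left(-462,Q{\left(15 \right)} \right)} = \left(161602 - -73181\right) + \frac{\left(13 + 2 \cdot 15^{2}\right) - 462}{628 + \left(13 + 2 \cdot 15^{2}\right)} = \left(161602 + 73181\right) + \frac{\left(13 + 2 \cdot 225\right) - 462}{628 + \left(13 + 2 \cdot 225\right)} = 234783 + \frac{\left(13 + 450\right) - 462}{628 + \left(13 + 450\right)} = 234783 + \frac{463 - 462}{628 + 463} = 234783 + \frac{1}{1091} \cdot 1 = 234783 + \frac{1}{1091} = \frac{256148254}{1091}$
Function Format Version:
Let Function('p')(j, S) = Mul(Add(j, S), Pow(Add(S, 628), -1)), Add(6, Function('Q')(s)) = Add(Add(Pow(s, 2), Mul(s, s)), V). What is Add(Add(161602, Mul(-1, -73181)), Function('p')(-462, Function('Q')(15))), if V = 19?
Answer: Rational(256148254, 1091) ≈ 2.3478e+5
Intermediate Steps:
Function('Q')(s) = Add(13, Mul(2, Pow(s, 2))) (Function('Q')(s) = Add(-6, Add(Add(Pow(s, 2), Mul(s, s)), 19)) = Add(-6, Add(Add(Pow(s, 2), Pow(s, 2)), 19)) = Add(-6, Add(Mul(2, Pow(s, 2)), 19)) = Add(-6, Add(19, Mul(2, Pow(s, 2)))) = Add(13, Mul(2, Pow(s, 2))))
Function('p')(j, S) = Mul(Pow(Add(628, S), -1), Add(S, j)) (Function('p')(j, S) = Mul(Add(S, j), Pow(Add(628, S), -1)) = Mul(Pow(Add(628, S), -1), Add(S, j)))
Add(Add(161602, Mul(-1, -73181)), Function('p')(-462, Function('Q')(15))) = Add(Add(161602, Mul(-1, -73181)), Mul(Pow(Add(628, Add(13, Mul(2, Pow(15, 2)))), -1), Add(Add(13, Mul(2, Pow(15, 2))), -462))) = Add(Add(161602, 73181), Mul(Pow(Add(628, Add(13, Mul(2, 225))), -1), Add(Add(13, Mul(2, 225)), -462))) = Add(234783, Mul(Pow(Add(628, Add(13, 450)), -1), Add(Add(13, 450), -462))) = Add(234783, Mul(Pow(Add(628, 463), -1), Add(463, -462))) = Add(234783, Mul(Pow(1091, -1), 1)) = Add(234783, Mul(Rational(1, 1091), 1)) = Add(234783, Rational(1, 1091)) = Rational(256148254, 1091)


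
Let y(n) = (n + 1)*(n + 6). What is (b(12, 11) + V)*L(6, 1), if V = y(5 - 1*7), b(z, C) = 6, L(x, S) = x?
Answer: 12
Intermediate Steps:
y(n) = (1 + n)*(6 + n)
V = -4 (V = 6 + (5 - 1*7)² + 7*(5 - 1*7) = 6 + (5 - 7)² + 7*(5 - 7) = 6 + (-2)² + 7*(-2) = 6 + 4 - 14 = -4)
(b(12, 11) + V)*L(6, 1) = (6 - 4)*6 = 2*6 = 12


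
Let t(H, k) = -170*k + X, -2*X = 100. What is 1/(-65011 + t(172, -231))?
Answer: -1/25791 ≈ -3.8773e-5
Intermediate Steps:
X = -50 (X = -½*100 = -50)
t(H, k) = -50 - 170*k (t(H, k) = -170*k - 50 = -50 - 170*k)
1/(-65011 + t(172, -231)) = 1/(-65011 + (-50 - 170*(-231))) = 1/(-65011 + (-50 + 39270)) = 1/(-65011 + 39220) = 1/(-25791) = -1/25791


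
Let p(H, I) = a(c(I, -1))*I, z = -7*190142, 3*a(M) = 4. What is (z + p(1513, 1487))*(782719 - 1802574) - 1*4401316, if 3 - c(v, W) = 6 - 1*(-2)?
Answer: 4066183356122/3 ≈ 1.3554e+12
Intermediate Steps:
c(v, W) = -5 (c(v, W) = 3 - (6 - 1*(-2)) = 3 - (6 + 2) = 3 - 1*8 = 3 - 8 = -5)
a(M) = 4/3 (a(M) = (1/3)*4 = 4/3)
z = -1330994
p(H, I) = 4*I/3
(z + p(1513, 1487))*(782719 - 1802574) - 1*4401316 = (-1330994 + (4/3)*1487)*(782719 - 1802574) - 1*4401316 = (-1330994 + 5948/3)*(-1019855) - 4401316 = -3987034/3*(-1019855) - 4401316 = 4066196560070/3 - 4401316 = 4066183356122/3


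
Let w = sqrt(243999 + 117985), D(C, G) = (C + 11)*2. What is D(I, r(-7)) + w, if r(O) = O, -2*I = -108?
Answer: 130 + 16*sqrt(1414) ≈ 731.65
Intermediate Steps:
I = 54 (I = -1/2*(-108) = 54)
D(C, G) = 22 + 2*C (D(C, G) = (11 + C)*2 = 22 + 2*C)
w = 16*sqrt(1414) (w = sqrt(361984) = 16*sqrt(1414) ≈ 601.65)
D(I, r(-7)) + w = (22 + 2*54) + 16*sqrt(1414) = (22 + 108) + 16*sqrt(1414) = 130 + 16*sqrt(1414)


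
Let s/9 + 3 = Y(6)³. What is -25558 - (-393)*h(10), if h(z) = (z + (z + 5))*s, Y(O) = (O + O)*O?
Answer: 33004163567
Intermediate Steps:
Y(O) = 2*O² (Y(O) = (2*O)*O = 2*O²)
s = 3359205 (s = -27 + 9*(2*6²)³ = -27 + 9*(2*36)³ = -27 + 9*72³ = -27 + 9*373248 = -27 + 3359232 = 3359205)
h(z) = 16796025 + 6718410*z (h(z) = (z + (z + 5))*3359205 = (z + (5 + z))*3359205 = (5 + 2*z)*3359205 = 16796025 + 6718410*z)
-25558 - (-393)*h(10) = -25558 - (-393)*(16796025 + 6718410*10) = -25558 - (-393)*(16796025 + 67184100) = -25558 - (-393)*83980125 = -25558 - 1*(-33004189125) = -25558 + 33004189125 = 33004163567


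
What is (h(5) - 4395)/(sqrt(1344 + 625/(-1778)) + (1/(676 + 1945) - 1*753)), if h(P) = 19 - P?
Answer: 40293390043915736/6909154992158745 + 30095897221*sqrt(4247654446)/6909154992158745 ≈ 6.1158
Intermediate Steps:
(h(5) - 4395)/(sqrt(1344 + 625/(-1778)) + (1/(676 + 1945) - 1*753)) = ((19 - 1*5) - 4395)/(sqrt(1344 + 625/(-1778)) + (1/(676 + 1945) - 1*753)) = ((19 - 5) - 4395)/(sqrt(1344 + 625*(-1/1778)) + (1/2621 - 753)) = (14 - 4395)/(sqrt(1344 - 625/1778) + (1/2621 - 753)) = -4381/(sqrt(2389007/1778) - 1973612/2621) = -4381/(sqrt(4247654446)/1778 - 1973612/2621) = -4381/(-1973612/2621 + sqrt(4247654446)/1778)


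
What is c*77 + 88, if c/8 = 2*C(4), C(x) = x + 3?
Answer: 8712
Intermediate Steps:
C(x) = 3 + x
c = 112 (c = 8*(2*(3 + 4)) = 8*(2*7) = 8*14 = 112)
c*77 + 88 = 112*77 + 88 = 8624 + 88 = 8712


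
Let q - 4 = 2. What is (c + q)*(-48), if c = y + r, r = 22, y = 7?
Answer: -1680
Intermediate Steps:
q = 6 (q = 4 + 2 = 6)
c = 29 (c = 7 + 22 = 29)
(c + q)*(-48) = (29 + 6)*(-48) = 35*(-48) = -1680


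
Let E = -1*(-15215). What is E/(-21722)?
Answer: -15215/21722 ≈ -0.70044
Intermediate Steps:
E = 15215
E/(-21722) = 15215/(-21722) = 15215*(-1/21722) = -15215/21722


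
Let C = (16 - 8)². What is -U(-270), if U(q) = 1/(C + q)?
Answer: 1/206 ≈ 0.0048544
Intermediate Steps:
C = 64 (C = 8² = 64)
U(q) = 1/(64 + q)
-U(-270) = -1/(64 - 270) = -1/(-206) = -1*(-1/206) = 1/206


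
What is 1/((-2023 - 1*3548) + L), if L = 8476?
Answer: 1/2905 ≈ 0.00034423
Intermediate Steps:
1/((-2023 - 1*3548) + L) = 1/((-2023 - 1*3548) + 8476) = 1/((-2023 - 3548) + 8476) = 1/(-5571 + 8476) = 1/2905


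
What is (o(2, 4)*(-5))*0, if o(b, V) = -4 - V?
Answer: 0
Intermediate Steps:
(o(2, 4)*(-5))*0 = ((-4 - 1*4)*(-5))*0 = ((-4 - 4)*(-5))*0 = -8*(-5)*0 = 40*0 = 0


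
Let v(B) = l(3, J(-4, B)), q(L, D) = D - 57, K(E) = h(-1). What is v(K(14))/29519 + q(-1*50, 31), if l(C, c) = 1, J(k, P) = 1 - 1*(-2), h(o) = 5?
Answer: -767493/29519 ≈ -26.000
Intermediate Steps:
K(E) = 5
q(L, D) = -57 + D
J(k, P) = 3 (J(k, P) = 1 + 2 = 3)
v(B) = 1
v(K(14))/29519 + q(-1*50, 31) = 1/29519 + (-57 + 31) = 1*(1/29519) - 26 = 1/29519 - 26 = -767493/29519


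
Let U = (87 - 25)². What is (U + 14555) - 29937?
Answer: -11538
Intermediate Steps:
U = 3844 (U = 62² = 3844)
(U + 14555) - 29937 = (3844 + 14555) - 29937 = 18399 - 29937 = -11538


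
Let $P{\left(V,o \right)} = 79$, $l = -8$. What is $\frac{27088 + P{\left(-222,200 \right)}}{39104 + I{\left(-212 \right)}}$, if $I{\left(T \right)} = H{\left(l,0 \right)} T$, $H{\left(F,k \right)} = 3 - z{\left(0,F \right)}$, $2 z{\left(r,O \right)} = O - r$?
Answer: $\frac{27167}{37620} \approx 0.72214$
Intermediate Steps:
$z{\left(r,O \right)} = \frac{O}{2} - \frac{r}{2}$ ($z{\left(r,O \right)} = \frac{O - r}{2} = \frac{O}{2} - \frac{r}{2}$)
$H{\left(F,k \right)} = 3 - \frac{F}{2}$ ($H{\left(F,k \right)} = 3 - \left(\frac{F}{2} - 0\right) = 3 - \left(\frac{F}{2} + 0\right) = 3 - \frac{F}{2}$)
$I{\left(T \right)} = 7 T$ ($I{\left(T \right)} = \left(3 - -4\right) T = \left(3 + 4\right) T = 7 T$)
$\frac{27088 + P{\left(-222,200 \right)}}{39104 + I{\left(-212 \right)}} = \frac{27088 + 79}{39104 + 7 \left(-212\right)} = \frac{27167}{39104 - 1484} = \frac{27167}{37620}$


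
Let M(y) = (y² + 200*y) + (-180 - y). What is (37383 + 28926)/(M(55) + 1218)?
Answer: 66309/15008 ≈ 4.4182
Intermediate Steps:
M(y) = -180 + y² + 199*y
(37383 + 28926)/(M(55) + 1218) = (37383 + 28926)/((-180 + 55² + 199*55) + 1218) = 66309/((-180 + 3025 + 10945) + 1218) = 66309/(13790 + 1218) = 66309/15008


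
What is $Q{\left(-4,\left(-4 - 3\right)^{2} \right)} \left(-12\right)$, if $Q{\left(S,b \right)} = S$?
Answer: $48$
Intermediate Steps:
$Q{\left(-4,\left(-4 - 3\right)^{2} \right)} \left(-12\right) = \left(-4\right) \left(-12\right) = 48$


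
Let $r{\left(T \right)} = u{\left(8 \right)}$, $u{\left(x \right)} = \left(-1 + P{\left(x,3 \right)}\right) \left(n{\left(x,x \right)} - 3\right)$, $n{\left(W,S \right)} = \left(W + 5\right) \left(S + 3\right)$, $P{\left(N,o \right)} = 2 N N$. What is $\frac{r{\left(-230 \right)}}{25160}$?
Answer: $\frac{889}{1258} \approx 0.70668$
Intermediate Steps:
$P{\left(N,o \right)} = 2 N^{2}$
$n{\left(W,S \right)} = \left(3 + S\right) \left(5 + W\right)$ ($n{\left(W,S \right)} = \left(5 + W\right) \left(3 + S\right) = \left(3 + S\right) \left(5 + W\right)$)
$u{\left(x \right)} = \left(-1 + 2 x^{2}\right) \left(12 + x^{2} + 8 x\right)$ ($u{\left(x \right)} = \left(-1 + 2 x^{2}\right) \left(\left(15 + 3 x + 5 x + x x\right) - 3\right) = \left(-1 + 2 x^{2}\right) \left(\left(15 + 3 x + 5 x + x^{2}\right) - 3\right) = \left(-1 + 2 x^{2}\right) \left(\left(15 + x^{2} + 8 x\right) - 3\right) = \left(-1 + 2 x^{2}\right) \left(12 + x^{2} + 8 x\right)$)
$r{\left(T \right)} = 17780$ ($r{\left(T \right)} = -12 - 64 + 2 \cdot 8^{4} + 16 \cdot 8^{3} + 23 \cdot 8^{2} = -12 - 64 + 2 \cdot 4096 + 16 \cdot 512 + 23 \cdot 64 = -12 - 64 + 8192 + 8192 + 1472 = 17780$)
$\frac{r{\left(-230 \right)}}{25160} = \frac{17780}{25160} = 17780 \cdot \frac{1}{25160} = \frac{889}{1258}$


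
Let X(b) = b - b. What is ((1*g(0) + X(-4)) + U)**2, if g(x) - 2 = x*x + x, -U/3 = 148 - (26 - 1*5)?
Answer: 143641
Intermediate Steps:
X(b) = 0
U = -381 (U = -3*(148 - (26 - 1*5)) = -3*(148 - (26 - 5)) = -3*(148 - 1*21) = -3*(148 - 21) = -3*127 = -381)
g(x) = 2 + x + x**2 (g(x) = 2 + (x*x + x) = 2 + (x**2 + x) = 2 + (x + x**2) = 2 + x + x**2)
((1*g(0) + X(-4)) + U)**2 = ((1*(2 + 0 + 0**2) + 0) - 381)**2 = ((1*(2 + 0 + 0) + 0) - 381)**2 = ((1*2 + 0) - 381)**2 = ((2 + 0) - 381)**2 = (2 - 381)**2 = (-379)**2 = 143641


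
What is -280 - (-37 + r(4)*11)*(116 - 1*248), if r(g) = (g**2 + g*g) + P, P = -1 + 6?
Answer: 48560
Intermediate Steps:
P = 5
r(g) = 5 + 2*g**2 (r(g) = (g**2 + g*g) + 5 = (g**2 + g**2) + 5 = 2*g**2 + 5 = 5 + 2*g**2)
-280 - (-37 + r(4)*11)*(116 - 1*248) = -280 - (-37 + (5 + 2*4**2)*11)*(116 - 1*248) = -280 - (-37 + (5 + 2*16)*11)*(116 - 248) = -280 - (-37 + (5 + 32)*11)*(-132) = -280 - (-37 + 37*11)*(-132) = -280 - (-37 + 407)*(-132) = -280 - 370*(-132) = -280 - 1*(-48840) = -280 + 48840 = 48560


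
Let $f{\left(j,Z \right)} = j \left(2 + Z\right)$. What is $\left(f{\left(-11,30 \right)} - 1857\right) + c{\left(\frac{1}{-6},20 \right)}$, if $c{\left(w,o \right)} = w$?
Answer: $- \frac{13255}{6} \approx -2209.2$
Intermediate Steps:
$\left(f{\left(-11,30 \right)} - 1857\right) + c{\left(\frac{1}{-6},20 \right)} = \left(- 11 \left(2 + 30\right) - 1857\right) + \frac{1}{-6} = \left(\left(-11\right) 32 - 1857\right) - \frac{1}{6} = \left(-352 - 1857\right) - \frac{1}{6} = -2209 - \frac{1}{6} = - \frac{13255}{6}$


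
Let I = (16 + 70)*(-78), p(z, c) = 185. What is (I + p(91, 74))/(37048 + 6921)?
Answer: -6523/43969 ≈ -0.14835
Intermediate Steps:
I = -6708 (I = 86*(-78) = -6708)
(I + p(91, 74))/(37048 + 6921) = (-6708 + 185)/(37048 + 6921) = -6523/43969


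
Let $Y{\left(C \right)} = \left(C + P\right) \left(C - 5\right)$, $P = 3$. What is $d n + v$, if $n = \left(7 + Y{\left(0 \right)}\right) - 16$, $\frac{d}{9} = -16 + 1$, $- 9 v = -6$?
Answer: $\frac{9722}{3} \approx 3240.7$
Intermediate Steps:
$v = \frac{2}{3}$ ($v = \left(- \frac{1}{9}\right) \left(-6\right) = \frac{2}{3} \approx 0.66667$)
$d = -135$ ($d = 9 \left(-16 + 1\right) = 9 \left(-15\right) = -135$)
$Y{\left(C \right)} = \left(-5 + C\right) \left(3 + C\right)$ ($Y{\left(C \right)} = \left(C + 3\right) \left(C - 5\right) = \left(3 + C\right) \left(-5 + C\right) = \left(-5 + C\right) \left(3 + C\right)$)
$n = -24$ ($n = \left(7 - \left(15 - 0^{2}\right)\right) - 16 = \left(7 + \left(-15 + 0 + 0\right)\right) - 16 = \left(7 - 15\right) - 16 = -8 - 16 = -24$)
$d n + v = \left(-135\right) \left(-24\right) + \frac{2}{3} = 3240 + \frac{2}{3} = \frac{9722}{3}$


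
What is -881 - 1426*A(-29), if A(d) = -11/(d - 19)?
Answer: -28987/24 ≈ -1207.8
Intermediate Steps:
A(d) = -11/(-19 + d)
-881 - 1426*A(-29) = -881 - (-15686)/(-19 - 29) = -881 - (-15686)/(-48) = -881 - (-15686)*(-1)/48 = -881 - 1426*11/48 = -881 - 7843/24 = -28987/24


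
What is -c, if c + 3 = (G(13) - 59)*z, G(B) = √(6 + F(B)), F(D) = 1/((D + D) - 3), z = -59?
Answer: -3478 + 59*√3197/23 ≈ -3333.0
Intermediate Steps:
F(D) = 1/(-3 + 2*D) (F(D) = 1/(2*D - 3) = 1/(-3 + 2*D))
G(B) = √(6 + 1/(-3 + 2*B))
c = 3478 - 59*√3197/23 (c = -3 + (√((-17 + 12*13)/(-3 + 2*13)) - 59)*(-59) = -3 + (√((-17 + 156)/(-3 + 26)) - 59)*(-59) = -3 + (√(139/23) - 59)*(-59) = -3 + (√3197/23 - 59)*(-59) = -3 + (-59 + √3197/23)*(-59) = -3 + (3481 - 59*√3197/23) = 3478 - 59*√3197/23 ≈ 3333.0)
-c = -(3478 - 59*√3197/23) = -3478 + 59*√3197/23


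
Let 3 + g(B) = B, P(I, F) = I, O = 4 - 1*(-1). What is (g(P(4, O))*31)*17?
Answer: 527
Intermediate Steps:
O = 5 (O = 4 + 1 = 5)
g(B) = -3 + B
(g(P(4, O))*31)*17 = ((-3 + 4)*31)*17 = (1*31)*17 = 31*17 = 527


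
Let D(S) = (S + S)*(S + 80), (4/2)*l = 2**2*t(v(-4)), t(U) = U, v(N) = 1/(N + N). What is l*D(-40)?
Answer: 800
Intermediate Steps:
v(N) = 1/(2*N)
l = -1/4 (l = (2**2*((1/2)/(-4)))/2 = (4*((1/2)*(-1/4)))/2 = (4*(-1/8))/2 = (1/2)*(-1/2) = -1/4 ≈ -0.25000)
D(S) = 2*S*(80 + S) (D(S) = (2*S)*(80 + S) = 2*S*(80 + S))
l*D(-40) = -(-40)*(80 - 40)/2 = -(-40)*40/2 = -1/4*(-3200) = 800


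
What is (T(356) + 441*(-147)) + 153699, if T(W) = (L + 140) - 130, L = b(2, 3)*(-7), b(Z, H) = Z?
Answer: 88868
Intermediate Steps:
L = -14 (L = 2*(-7) = -14)
T(W) = -4 (T(W) = (-14 + 140) - 130 = 126 - 130 = -4)
(T(356) + 441*(-147)) + 153699 = (-4 + 441*(-147)) + 153699 = (-4 - 64827) + 153699 = -64831 + 153699 = 88868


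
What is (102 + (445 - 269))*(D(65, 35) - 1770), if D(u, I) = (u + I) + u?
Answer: -446190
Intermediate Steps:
D(u, I) = I + 2*u (D(u, I) = (I + u) + u = I + 2*u)
(102 + (445 - 269))*(D(65, 35) - 1770) = (102 + (445 - 269))*((35 + 2*65) - 1770) = (102 + 176)*((35 + 130) - 1770) = 278*(165 - 1770) = 278*(-1605) = -446190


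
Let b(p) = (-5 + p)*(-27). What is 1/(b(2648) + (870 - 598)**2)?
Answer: 1/2623 ≈ 0.00038124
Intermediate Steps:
b(p) = 135 - 27*p
1/(b(2648) + (870 - 598)**2) = 1/((135 - 27*2648) + (870 - 598)**2) = 1/((135 - 71496) + 272**2) = 1/(-71361 + 73984) = 1/2623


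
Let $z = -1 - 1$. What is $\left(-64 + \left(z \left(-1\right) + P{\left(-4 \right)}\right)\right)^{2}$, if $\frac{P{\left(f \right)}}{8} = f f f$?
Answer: $329476$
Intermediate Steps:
$z = -2$
$P{\left(f \right)} = 8 f^{3}$ ($P{\left(f \right)} = 8 f f f = 8 f^{2} f = 8 f^{3}$)
$\left(-64 + \left(z \left(-1\right) + P{\left(-4 \right)}\right)\right)^{2} = \left(-64 + \left(\left(-2\right) \left(-1\right) + 8 \left(-4\right)^{3}\right)\right)^{2} = \left(-64 + \left(2 + 8 \left(-64\right)\right)\right)^{2} = \left(-64 + \left(2 - 512\right)\right)^{2} = \left(-64 - 510\right)^{2} = \left(-574\right)^{2} = 329476$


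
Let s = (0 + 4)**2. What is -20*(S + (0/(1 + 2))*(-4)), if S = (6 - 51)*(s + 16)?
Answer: 28800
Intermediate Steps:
s = 16 (s = 4**2 = 16)
S = -1440 (S = (6 - 51)*(16 + 16) = -45*32 = -1440)
-20*(S + (0/(1 + 2))*(-4)) = -20*(-1440 + (0/(1 + 2))*(-4)) = -20*(-1440 + (0/3)*(-4)) = -20*(-1440 + ((1/3)*0)*(-4)) = -20*(-1440 + 0*(-4)) = -20*(-1440 + 0) = -20*(-1440) = 28800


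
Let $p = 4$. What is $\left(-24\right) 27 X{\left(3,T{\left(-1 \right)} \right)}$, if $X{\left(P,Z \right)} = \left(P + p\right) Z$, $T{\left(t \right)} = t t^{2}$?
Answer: $4536$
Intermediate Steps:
$T{\left(t \right)} = t^{3}$
$X{\left(P,Z \right)} = Z \left(4 + P\right)$ ($X{\left(P,Z \right)} = \left(P + 4\right) Z = \left(4 + P\right) Z = Z \left(4 + P\right)$)
$\left(-24\right) 27 X{\left(3,T{\left(-1 \right)} \right)} = \left(-24\right) 27 \left(-1\right)^{3} \left(4 + 3\right) = - 648 \left(\left(-1\right) 7\right) = \left(-648\right) \left(-7\right) = 4536$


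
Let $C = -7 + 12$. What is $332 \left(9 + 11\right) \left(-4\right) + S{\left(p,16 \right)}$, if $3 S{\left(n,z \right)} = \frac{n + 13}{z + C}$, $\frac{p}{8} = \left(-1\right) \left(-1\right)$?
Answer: $- \frac{79679}{3} \approx -26560.0$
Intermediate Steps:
$C = 5$
$p = 8$ ($p = 8 \left(\left(-1\right) \left(-1\right)\right) = 8 \cdot 1 = 8$)
$S{\left(n,z \right)} = \frac{13 + n}{3 \left(5 + z\right)}$ ($S{\left(n,z \right)} = \frac{\left(n + 13\right) \frac{1}{z + 5}}{3} = \frac{\left(13 + n\right) \frac{1}{5 + z}}{3} = \frac{\frac{1}{5 + z} \left(13 + n\right)}{3} = \frac{13 + n}{3 \left(5 + z\right)}$)
$332 \left(9 + 11\right) \left(-4\right) + S{\left(p,16 \right)} = 332 \left(9 + 11\right) \left(-4\right) + \frac{13 + 8}{3 \left(5 + 16\right)} = 332 \cdot 20 \left(-4\right) + \frac{1}{3} \cdot \frac{1}{21} \cdot 21 = 332 \left(-80\right) + \frac{1}{3} \cdot \frac{1}{21} \cdot 21 = -26560 + \frac{1}{3} = - \frac{79679}{3}$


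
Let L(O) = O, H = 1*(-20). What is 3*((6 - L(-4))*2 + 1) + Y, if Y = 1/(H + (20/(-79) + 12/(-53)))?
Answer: 5397937/85748 ≈ 62.951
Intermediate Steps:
H = -20
Y = -4187/85748 (Y = 1/(-20 + (20/(-79) + 12/(-53))) = 1/(-20 + (20*(-1/79) + 12*(-1/53))) = 1/(-20 + (-20/79 - 12/53)) = 1/(-20 - 2008/4187) = 1/(-85748/4187) = -4187/85748 ≈ -0.048829)
3*((6 - L(-4))*2 + 1) + Y = 3*((6 - 1*(-4))*2 + 1) - 4187/85748 = 3*((6 + 4)*2 + 1) - 4187/85748 = 3*(10*2 + 1) - 4187/85748 = 3*(20 + 1) - 4187/85748 = 3*21 - 4187/85748 = 63 - 4187/85748 = 5397937/85748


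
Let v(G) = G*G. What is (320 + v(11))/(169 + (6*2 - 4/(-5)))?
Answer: 245/101 ≈ 2.4257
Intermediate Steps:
v(G) = G²
(320 + v(11))/(169 + (6*2 - 4/(-5))) = (320 + 11²)/(169 + (6*2 - 4/(-5))) = (320 + 121)/(169 + (12 - 4*(-⅕))) = 441/(169 + (12 + ⅘)) = 441/(169 + 64/5) = 441/(909/5) = 441*(5/909) = 245/101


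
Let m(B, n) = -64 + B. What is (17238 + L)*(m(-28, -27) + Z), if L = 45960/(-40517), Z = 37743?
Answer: 26294934523986/40517 ≈ 6.4899e+8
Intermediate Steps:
L = -45960/40517 (L = 45960*(-1/40517) = -45960/40517 ≈ -1.1343)
(17238 + L)*(m(-28, -27) + Z) = (17238 - 45960/40517)*((-64 - 28) + 37743) = 698386086*(-92 + 37743)/40517 = (698386086/40517)*37651 = 26294934523986/40517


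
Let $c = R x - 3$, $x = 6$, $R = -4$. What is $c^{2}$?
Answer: $729$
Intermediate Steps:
$c = -27$ ($c = \left(-4\right) 6 - 3 = -24 - 3 = -27$)
$c^{2} = \left(-27\right)^{2} = 729$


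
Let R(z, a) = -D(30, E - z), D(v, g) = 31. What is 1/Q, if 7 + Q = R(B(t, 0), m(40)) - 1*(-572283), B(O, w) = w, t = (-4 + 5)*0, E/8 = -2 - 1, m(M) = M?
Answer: 1/572245 ≈ 1.7475e-6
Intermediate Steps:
E = -24 (E = 8*(-2 - 1) = 8*(-3) = -24)
t = 0 (t = 1*0 = 0)
R(z, a) = -31 (R(z, a) = -1*31 = -31)
Q = 572245 (Q = -7 + (-31 - 1*(-572283)) = -7 + (-31 + 572283) = -7 + 572252 = 572245)
1/Q = 1/572245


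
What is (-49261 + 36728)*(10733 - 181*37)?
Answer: -50583188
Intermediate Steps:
(-49261 + 36728)*(10733 - 181*37) = -12533*(10733 - 6697) = -12533*4036 = -50583188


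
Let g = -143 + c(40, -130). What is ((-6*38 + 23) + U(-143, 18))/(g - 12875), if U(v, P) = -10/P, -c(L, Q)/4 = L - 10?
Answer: 925/59121 ≈ 0.015646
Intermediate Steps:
c(L, Q) = 40 - 4*L (c(L, Q) = -4*(L - 10) = -4*(-10 + L) = 40 - 4*L)
g = -263 (g = -143 + (40 - 4*40) = -143 + (40 - 160) = -143 - 120 = -263)
((-6*38 + 23) + U(-143, 18))/(g - 12875) = ((-6*38 + 23) - 10/18)/(-263 - 12875) = ((-228 + 23) - 10*1/18)/(-13138) = (-205 - 5/9)*(-1/13138) = -1850/9*(-1/13138) = 925/59121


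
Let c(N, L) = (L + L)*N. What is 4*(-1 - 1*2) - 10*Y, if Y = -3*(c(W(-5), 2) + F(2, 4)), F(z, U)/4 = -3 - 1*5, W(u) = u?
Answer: -1572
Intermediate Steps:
F(z, U) = -32 (F(z, U) = 4*(-3 - 1*5) = 4*(-3 - 5) = 4*(-8) = -32)
c(N, L) = 2*L*N (c(N, L) = (2*L)*N = 2*L*N)
Y = 156 (Y = -3*(2*2*(-5) - 32) = -3*(-20 - 32) = -3*(-52) = 156)
4*(-1 - 1*2) - 10*Y = 4*(-1 - 1*2) - 10*156 = 4*(-1 - 2) - 1560 = 4*(-3) - 1560 = -12 - 1560 = -1572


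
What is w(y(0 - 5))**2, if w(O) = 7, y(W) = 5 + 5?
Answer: 49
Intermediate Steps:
y(W) = 10
w(y(0 - 5))**2 = 7**2 = 49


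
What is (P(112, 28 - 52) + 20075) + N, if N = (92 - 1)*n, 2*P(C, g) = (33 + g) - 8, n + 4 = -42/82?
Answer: 1612521/82 ≈ 19665.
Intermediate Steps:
n = -185/41 (n = -4 - 42/82 = -4 - 42*1/82 = -4 - 21/41 = -185/41 ≈ -4.5122)
P(C, g) = 25/2 + g/2 (P(C, g) = ((33 + g) - 8)/2 = (25 + g)/2 = 25/2 + g/2)
N = -16835/41 (N = (92 - 1)*(-185/41) = 91*(-185/41) = -16835/41 ≈ -410.61)
(P(112, 28 - 52) + 20075) + N = ((25/2 + (28 - 52)/2) + 20075) - 16835/41 = ((25/2 + (½)*(-24)) + 20075) - 16835/41 = ((25/2 - 12) + 20075) - 16835/41 = (½ + 20075) - 16835/41 = 40151/2 - 16835/41 = 1612521/82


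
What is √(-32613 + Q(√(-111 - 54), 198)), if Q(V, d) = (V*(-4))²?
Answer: 3*I*√3917 ≈ 187.76*I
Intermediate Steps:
Q(V, d) = 16*V² (Q(V, d) = (-4*V)² = 16*V²)
√(-32613 + Q(√(-111 - 54), 198)) = √(-32613 + 16*(√(-111 - 54))²) = √(-32613 + 16*(√(-165))²) = √(-32613 + 16*(I*√165)²) = √(-32613 + 16*(-165)) = √(-32613 - 2640) = √(-35253) = 3*I*√3917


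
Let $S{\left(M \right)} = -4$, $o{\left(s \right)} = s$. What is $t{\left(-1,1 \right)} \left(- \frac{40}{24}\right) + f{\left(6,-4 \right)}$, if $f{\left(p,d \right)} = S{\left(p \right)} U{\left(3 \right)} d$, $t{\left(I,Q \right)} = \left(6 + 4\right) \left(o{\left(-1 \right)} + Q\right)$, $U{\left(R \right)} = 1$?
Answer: $16$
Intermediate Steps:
$t{\left(I,Q \right)} = -10 + 10 Q$ ($t{\left(I,Q \right)} = \left(6 + 4\right) \left(-1 + Q\right) = 10 \left(-1 + Q\right) = -10 + 10 Q$)
$f{\left(p,d \right)} = - 4 d$ ($f{\left(p,d \right)} = \left(-4\right) 1 d = - 4 d$)
$t{\left(-1,1 \right)} \left(- \frac{40}{24}\right) + f{\left(6,-4 \right)} = \left(-10 + 10 \cdot 1\right) \left(- \frac{40}{24}\right) - -16 = \left(-10 + 10\right) \left(\left(-40\right) \frac{1}{24}\right) + 16 = 0 \left(- \frac{5}{3}\right) + 16 = 0 + 16 = 16$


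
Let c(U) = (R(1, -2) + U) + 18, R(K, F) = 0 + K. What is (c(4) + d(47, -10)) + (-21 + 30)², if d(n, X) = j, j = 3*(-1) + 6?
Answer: 107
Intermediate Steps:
R(K, F) = K
j = 3 (j = -3 + 6 = 3)
d(n, X) = 3
c(U) = 19 + U (c(U) = (1 + U) + 18 = 19 + U)
(c(4) + d(47, -10)) + (-21 + 30)² = ((19 + 4) + 3) + (-21 + 30)² = (23 + 3) + 9² = 26 + 81 = 107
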